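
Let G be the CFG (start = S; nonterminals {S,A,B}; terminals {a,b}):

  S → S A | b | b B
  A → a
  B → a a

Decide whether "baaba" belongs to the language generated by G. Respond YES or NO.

Convert to CNF:
  S -> S A | T1 B | b
  A -> a
  B -> T0 T0
  T0 -> a
  T1 -> b

CYK fill:
  cell(0,0) b: {S,T1}  orig:{S}
  cell(1,1) a: {A,T0}  orig:{A}
  cell(2,2) a: {A,T0}  orig:{A}
  cell(3,3) b: {S,T1}  orig:{S}
  cell(4,4) a: {A,T0}  orig:{A}
  cell(0,1) ba: {S}
  cell(1,2) aa: {B}
  cell(2,3) ab: ∅
  cell(3,4) ba: {S}
  cell(0,2) baa: {S}
  cell(1,3) aab: ∅
  cell(2,4) aba: ∅
  cell(0,3) baab: ∅
  cell(1,4) aaba: ∅
  cell(0,4) baaba: ∅

S ∉ T[0,4] ⇒ NO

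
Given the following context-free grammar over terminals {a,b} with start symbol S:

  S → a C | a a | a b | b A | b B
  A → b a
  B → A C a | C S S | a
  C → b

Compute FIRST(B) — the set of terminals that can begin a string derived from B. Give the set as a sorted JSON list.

FIRST sets, iterate to fixpoint:
[1]
  A via A→b a: +{b}
  B via B→A C a: +{b}
  B via B→a: +{a}
  C via C→b: +{b}
  S via S→a C: +{a}
  S via S→b A: +{b}
  FIRST(S)={a,b}  FIRST(A)={b}  FIRST(B)={a,b}  FIRST(C)={b}
[2] (stable)
  FIRST(S)={a,b}  FIRST(A)={b}  FIRST(B)={a,b}  FIRST(C)={b}

FIRST(B) = ["a", "b"]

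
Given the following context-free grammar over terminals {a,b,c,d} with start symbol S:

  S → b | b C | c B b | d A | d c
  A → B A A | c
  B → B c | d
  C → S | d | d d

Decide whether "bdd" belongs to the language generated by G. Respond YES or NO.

CNF form of G:
  S -> T0 X5 | T1 C | T2 A | T2 T0 | b
  A -> B X3 | c
  B -> B T0 | d
  C -> T0 X4 | T1 C | T2 A | T2 T0 | T2 T2 | b | d
  T0 -> c
  T1 -> b
  T2 -> d
  X3 -> A A
  X4 -> B T1
  X5 -> B T1

CYK table (by increasing span):
  cell(0,0) b: {C,S,T1}  orig:{C,S}
  cell(1,1) d: {B,C,T2}  orig:{B,C}
  cell(2,2) d: {B,C,T2}  orig:{B,C}
  cell(0,1) bd: {C,S}
  cell(1,2) dd: {C}
  cell(0,2) bdd: {C,S}

S ∈ T[0,2] ⇒ YES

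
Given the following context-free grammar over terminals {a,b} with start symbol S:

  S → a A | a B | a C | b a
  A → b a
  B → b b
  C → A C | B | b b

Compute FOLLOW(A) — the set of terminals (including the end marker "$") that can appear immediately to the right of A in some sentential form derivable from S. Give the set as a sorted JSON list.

FIRST sets, iterate to fixpoint:
pass 1:
  A via A→b a: +{b}
  B via B→b b: +{b}
  C via C→A C: +{b}
  S via S→a A: +{a}
  S via S→b a: +{b}
  FIRST(S)={a,b}  FIRST(A)={b}  FIRST(B)={b}  FIRST(C)={b}
pass 2: done
  FIRST(S)={a,b}  FIRST(A)={b}  FIRST(B)={b}  FIRST(C)={b}

Compute FOLLOW by fixpoint:
seed FOLLOW(S) with $
pass 1:
  C→A C: FOLLOW(A) ⊇ FIRST(C) = {b}; new: +{b}
  S→a A: FOLLOW(A) ⊇ FOLLOW(S) ⊇ {$}; new: +{$}
  S→a B: FOLLOW(B) ⊇ FOLLOW(S) ⊇ {$}; new: +{$}
  S→a C: FOLLOW(C) ⊇ FOLLOW(S) ⊇ {$}; new: +{$}
  S: {$}  A: {$,b}  B: {$}  C: {$}
pass 2: — fixpoint
  S: {$}  A: {$,b}  B: {$}  C: {$}

FOLLOW(A) = ["$", "b"]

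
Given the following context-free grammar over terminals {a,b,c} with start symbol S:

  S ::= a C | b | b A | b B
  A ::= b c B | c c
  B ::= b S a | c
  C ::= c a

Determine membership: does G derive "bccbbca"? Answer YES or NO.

Convert to CNF:
  S -> T0 A | T0 B | T2 C | b
  A -> T0 X3 | T1 T1
  B -> T0 X4 | c
  C -> T1 T2
  T0 -> b
  T1 -> c
  T2 -> a
  X3 -> T1 B
  X4 -> S T2

CYK table (by increasing span):
  [0..0]={S,T0}  "b"  orig:{S}
  [1..1]={B,T1}  "c"  orig:{B}
  [2..2]={B,T1}  "c"  orig:{B}
  [3..3]={S,T0}  "b"  orig:{S}
  [4..4]={S,T0}  "b"  orig:{S}
  [5..5]={B,T1}  "c"  orig:{B}
  [6..6]={T2}  "a"  orig:{}
  [0..1]={S}  "bc"
  [1..2]={A,X3}  "cc"  orig:{A}
  [2..3]=∅  "cb"
  [3..4]=∅  "bb"
  [4..5]={S}  "bc"
  [5..6]={C}  "ca"
  [0..2]={A,S}  "bcc"
  [1..3]=∅  "ccb"
  [2..4]=∅  "cbb"
  [3..5]=∅  "bbc"
  [4..6]={X4}  "bca"  orig:{}
  [0..3]=∅  "bccb"
  [1..4]=∅  "ccbb"
  [2..5]=∅  "cbbc"
  [3..6]={B}  "bbca"
  [0..4]=∅  "bccbb"
  [1..5]=∅  "ccbbc"
  [2..6]={X3}  "cbbca"  orig:{}
  [0..5]=∅  "bccbbc"
  [1..6]=∅  "ccbbca"
  [0..6]=∅  "bccbbca"

S ∉ T[0,6] ⇒ NO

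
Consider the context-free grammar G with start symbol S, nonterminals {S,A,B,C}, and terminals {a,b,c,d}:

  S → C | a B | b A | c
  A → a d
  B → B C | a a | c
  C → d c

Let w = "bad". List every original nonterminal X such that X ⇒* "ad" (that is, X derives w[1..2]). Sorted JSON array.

Convert to CNF:
  S -> T0 B | T1 T2 | T3 A | c
  A -> T0 T1
  B -> B C | T0 T0 | c
  C -> T1 T2
  T0 -> a
  T1 -> d
  T2 -> c
  T3 -> b

CYK fill, restricted to cells inside w[1..2]:
  cell(1,1) a: {T0}  orig:{}
  cell(2,2) d: {T1}  orig:{}
  cell(1,2) ad: {A}

Original NTs in T[1,2] deriving "ad": ["A"]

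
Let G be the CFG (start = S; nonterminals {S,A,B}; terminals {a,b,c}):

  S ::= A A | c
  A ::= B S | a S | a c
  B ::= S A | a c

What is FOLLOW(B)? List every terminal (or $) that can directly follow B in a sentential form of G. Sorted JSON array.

FIRST sets, iterate to fixpoint:
round 1:
  A via A→a S: +{a}
  B via B→a c: +{a}
  S via S→A A: +{a}
  S via S→c: +{c}
  FIRST(S)={a,c}  FIRST(A)={a}  FIRST(B)={a}
round 2:
  B via B→S A: +{c}
  FIRST(S)={a,c}  FIRST(A)={a}  FIRST(B)={a,c}
round 3:
  A via A→B S: +{c}
  FIRST(S)={a,c}  FIRST(A)={a,c}  FIRST(B)={a,c}
round 4: (stable)
  FIRST(S)={a,c}  FIRST(A)={a,c}  FIRST(B)={a,c}

FOLLOW sets:
seed FOLLOW(S) with $
iter 1:
  A→B S: FOLLOW(B) ⊇ FIRST(S) = {a,c}; new: +{a,c}
  B→S A: FOLLOW(S) ⊇ FIRST(A) = {a,c}; new: +{a,c}
  B→S A: FOLLOW(A) ⊇ FOLLOW(B) ⊇ {a,c}; new: +{a,c}
  S→A A: FOLLOW(A) ⊇ FOLLOW(S) ⊇ {$,a,c}; new: +{$}
  FOLLOW(S)={$,a,c}  FOLLOW(A)={$,a,c}  FOLLOW(B)={a,c}
iter 2: — fixpoint
  FOLLOW(S)={$,a,c}  FOLLOW(A)={$,a,c}  FOLLOW(B)={a,c}

FOLLOW(B) = ["a", "c"]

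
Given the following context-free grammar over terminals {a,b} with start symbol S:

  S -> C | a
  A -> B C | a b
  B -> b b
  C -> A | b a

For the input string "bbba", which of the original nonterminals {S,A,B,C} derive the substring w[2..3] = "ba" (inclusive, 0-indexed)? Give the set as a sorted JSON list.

Convert to CNF:
  S -> B C | T0 T1 | T1 T0 | a
  A -> B C | T0 T1
  B -> T1 T1
  C -> B C | T0 T1 | T1 T0
  T0 -> a
  T1 -> b

Fill CYK table bottom-up — only the sub-triangle for w[2..3]:
  T[2,2] 'b' = {T1}  orig:{}
  T[3,3] 'a' = {S,T0}  orig:{S}
  T[2,3] 'ba' = {C,S}

Original NTs in T[2,3] deriving "ba": ["C", "S"]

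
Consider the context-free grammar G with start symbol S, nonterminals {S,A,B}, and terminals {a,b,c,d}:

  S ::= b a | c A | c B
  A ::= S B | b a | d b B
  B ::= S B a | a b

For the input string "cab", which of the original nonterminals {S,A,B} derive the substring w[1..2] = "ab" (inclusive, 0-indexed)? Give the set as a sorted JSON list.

Convert to CNF:
  S -> T0 T1 | T3 A | T3 B
  A -> S B | T0 T1 | T2 X4
  B -> S X5 | T1 T0
  T0 -> b
  T1 -> a
  T2 -> d
  T3 -> c
  X4 -> T0 B
  X5 -> B T1

Fill CYK table bottom-up (cells [i..j] with 1 ≤ i ≤ j ≤ 2 only):
  cell(1,1) a: {T1}  orig:{}
  cell(2,2) b: {T0}  orig:{}
  cell(1,2) ab: {B}

Original NTs in T[1,2] deriving "ab": ["B"]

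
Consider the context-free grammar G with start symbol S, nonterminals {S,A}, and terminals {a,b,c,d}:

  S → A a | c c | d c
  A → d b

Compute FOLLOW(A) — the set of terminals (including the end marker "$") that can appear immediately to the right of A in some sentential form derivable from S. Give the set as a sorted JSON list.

FIRST iteration:
[1]
  A via A→d b: +{d}
  S via S→A a: +{d}
  S via S→c c: +{c}
  FIRST(S)={c,d}  FIRST(A)={d}
[2] (no change)
  FIRST(S)={c,d}  FIRST(A)={d}

Compute FOLLOW by fixpoint:
initialize: $ ∈ FOLLOW(S)
iter 1:
  S→A a: FOLLOW(A) ⊇ FIRST(a) = {a}; new: +{a}
  S: {$}  A: {a}
iter 2: (no change)
  S: {$}  A: {a}

FOLLOW(A) = ["a"]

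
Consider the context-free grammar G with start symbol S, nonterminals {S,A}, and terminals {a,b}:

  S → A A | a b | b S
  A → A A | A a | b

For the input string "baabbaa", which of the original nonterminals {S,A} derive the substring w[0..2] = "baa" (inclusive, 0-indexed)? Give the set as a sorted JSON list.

CNF form of G:
  S -> A A | T0 T1 | T1 S
  A -> A A | A T0 | b
  T0 -> a
  T1 -> b

Fill CYK table bottom-up, restricted to cells inside w[0..2]:
  [0..0]={A,T1}  "b"  orig:{A}
  [1..1]={T0}  "a"  orig:{}
  [2..2]={T0}  "a"  orig:{}
  [0..1]={A}  "ba"
  [1..2]=∅  "aa"
  [0..2]={A}  "baa"

Original NTs in T[0,2] deriving "baa": ["A"]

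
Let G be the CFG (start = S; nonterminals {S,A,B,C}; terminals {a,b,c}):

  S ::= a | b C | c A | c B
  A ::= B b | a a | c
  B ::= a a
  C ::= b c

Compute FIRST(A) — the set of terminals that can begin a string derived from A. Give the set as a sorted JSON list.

FIRST iteration:
round 1:
  A via A→a a: +{a}
  A via A→c: +{c}
  B via B→a a: +{a}
  C via C→b c: +{b}
  S via S→a: +{a}
  S via S→b C: +{b}
  S via S→c A: +{c}
  S: {a,b,c}  A: {a,c}  B: {a}  C: {b}
round 2: done
  S: {a,b,c}  A: {a,c}  B: {a}  C: {b}

FIRST(A) = ["a", "c"]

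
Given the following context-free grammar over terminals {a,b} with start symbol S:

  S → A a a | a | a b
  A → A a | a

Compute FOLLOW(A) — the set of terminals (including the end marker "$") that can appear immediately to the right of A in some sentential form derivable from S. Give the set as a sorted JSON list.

FIRST iteration:
pass 1:
  A via A→a: +{a}
  S via S→A a a: +{a}
  FIRST[S]={a}  FIRST[A]={a}
pass 2: done
  FIRST[S]={a}  FIRST[A]={a}

FOLLOW sets:
FOLLOW(S) := {$}
iter 1:
  A→A a: FOLLOW(A) ⊇ FIRST(a) = {a}; new: +{a}
  FOLLOW(S)={$}  FOLLOW(A)={a}
iter 2: — fixpoint
  FOLLOW(S)={$}  FOLLOW(A)={a}

FOLLOW(A) = ["a"]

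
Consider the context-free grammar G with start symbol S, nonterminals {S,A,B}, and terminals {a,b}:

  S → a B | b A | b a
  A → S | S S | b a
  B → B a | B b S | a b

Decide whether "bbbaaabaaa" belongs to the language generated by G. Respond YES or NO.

CNF form of G:
  S -> T0 B | T1 A | T1 T0
  A -> S S | T0 B | T1 A | T1 T0
  B -> B T0 | B X2 | T0 T1
  T0 -> a
  T1 -> b
  X2 -> T1 S

CYK table (by increasing span):
  T[0,0] 'b' = {T1}  orig:{}
  T[1,1] 'b' = {T1}  orig:{}
  T[2,2] 'b' = {T1}  orig:{}
  T[3,3] 'a' = {T0}  orig:{}
  T[4,4] 'a' = {T0}  orig:{}
  T[5,5] 'a' = {T0}  orig:{}
  T[6,6] 'b' = {T1}  orig:{}
  T[7,7] 'a' = {T0}  orig:{}
  T[8,8] 'a' = {T0}  orig:{}
  T[9,9] 'a' = {T0}  orig:{}
  T[0,1] 'bb' = ∅
  T[1,2] 'bb' = ∅
  T[2,3] 'ba' = {A,S}
  T[3,4] 'aa' = ∅
  T[4,5] 'aa' = ∅
  T[5,6] 'ab' = {B}
  T[6,7] 'ba' = {A,S}
  T[7,8] 'aa' = ∅
  T[8,9] 'aa' = ∅
  T[0,2] 'bbb' = ∅
  T[1,3] 'bba' = {A,S,X2}  orig:{A,S}
  T[2,4] 'baa' = ∅
  T[3,5] 'aaa' = ∅
  T[4,6] 'aab' = {A,S}
  T[5,7] 'aba' = {B}
  T[6,8] 'baa' = ∅
  T[7,9] 'aaa' = ∅
  T[0,3] 'bbba' = {A,S,X2}  orig:{A,S}
  T[1,4] 'bbaa' = ∅
  T[2,5] 'baaa' = ∅
  T[3,6] 'aaab' = ∅
  T[4,7] 'aaba' = {A,S}
  T[5,8] 'abaa' = {B}
  T[6,9] 'baaa' = ∅
  T[0,4] 'bbbaa' = ∅
  T[1,5] 'bbaaa' = ∅
  T[2,6] 'baaab' = {A}
  T[3,7] 'aaaba' = ∅
  T[4,8] 'aabaa' = {A,S}
  T[5,9] 'abaaa' = {B}
  T[0,5] 'bbbaaa' = ∅
  T[1,6] 'bbaaab' = {A,S}
  T[2,7] 'baaaba' = {A}
  T[3,8] 'aaabaa' = ∅
  T[4,9] 'aabaaa' = {A,S}
  T[0,6] 'bbbaaab' = {A,S,X2}  orig:{A,S}
  T[1,7] 'bbaaaba' = {A,S}
  T[2,8] 'baaabaa' = {A}
  T[3,9] 'aaabaaa' = ∅
  T[0,7] 'bbbaaaba' = {A,S,X2}  orig:{A,S}
  T[1,8] 'bbaaabaa' = {A,S}
  T[2,9] 'baaabaaa' = {A}
  T[0,8] 'bbbaaabaa' = {A,S,X2}  orig:{A,S}
  T[1,9] 'bbaaabaaa' = {A,S}
  T[0,9] 'bbbaaabaaa' = {A,S,X2}  orig:{A,S}

S ∈ T[0,9] ⇒ YES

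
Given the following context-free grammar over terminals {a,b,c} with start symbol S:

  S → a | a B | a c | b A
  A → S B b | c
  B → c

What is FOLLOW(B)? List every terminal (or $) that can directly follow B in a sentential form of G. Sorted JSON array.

FIRST iteration:
round 1:
  A via A→c: +{c}
  B via B→c: +{c}
  S via S→a: +{a}
  S via S→b A: +{b}
  FIRST(S)={a,b}  FIRST(A)={c}  FIRST(B)={c}
round 2:
  A via A→S B b: +{a,b}
  FIRST(S)={a,b}  FIRST(A)={a,b,c}  FIRST(B)={c}
round 3: (stable)
  FIRST(S)={a,b}  FIRST(A)={a,b,c}  FIRST(B)={c}

Compute FOLLOW by fixpoint:
seed FOLLOW(S) with $
round 1:
  A→S B b: FOLLOW(S) ⊇ FIRST(B) = {c}; new: +{c}
  A→S B b: FOLLOW(B) ⊇ FIRST(b) = {b}; new: +{b}
  S→a B: FOLLOW(B) ⊇ FOLLOW(S) ⊇ {$,c}; new: +{$,c}
  S→b A: FOLLOW(A) ⊇ FOLLOW(S) ⊇ {$,c}; new: +{$,c}
  FOLLOW(S)={$,c}  FOLLOW(A)={$,c}  FOLLOW(B)={$,b,c}
round 2: done
  FOLLOW(S)={$,c}  FOLLOW(A)={$,c}  FOLLOW(B)={$,b,c}

FOLLOW(B) = ["$", "b", "c"]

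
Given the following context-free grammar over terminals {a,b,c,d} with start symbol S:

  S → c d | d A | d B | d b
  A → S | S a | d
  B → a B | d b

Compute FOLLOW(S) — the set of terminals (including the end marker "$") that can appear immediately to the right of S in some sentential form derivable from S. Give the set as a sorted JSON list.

Compute FIRST by fixpoint:
[1]
  A via A→d: +{d}
  B via B→a B: +{a}
  B via B→d b: +{d}
  S via S→c d: +{c}
  S via S→d A: +{d}
  FIRST[S]={c,d}  FIRST[A]={d}  FIRST[B]={a,d}
[2]
  A via A→S: +{c}
  FIRST[S]={c,d}  FIRST[A]={c,d}  FIRST[B]={a,d}
[3] — fixpoint
  FIRST[S]={c,d}  FIRST[A]={c,d}  FIRST[B]={a,d}

FOLLOW sets:
initialize: $ ∈ FOLLOW(S)
[1]
  A→S a: FOLLOW(S) ⊇ FIRST(a) = {a}; new: +{a}
  S→d A: FOLLOW(A) ⊇ FOLLOW(S) ⊇ {$,a}; new: +{$,a}
  S→d B: FOLLOW(B) ⊇ FOLLOW(S) ⊇ {$,a}; new: +{$,a}
  FOLLOW[S]={$,a}  FOLLOW[A]={$,a}  FOLLOW[B]={$,a}
[2] done
  FOLLOW[S]={$,a}  FOLLOW[A]={$,a}  FOLLOW[B]={$,a}

FOLLOW(S) = ["$", "a"]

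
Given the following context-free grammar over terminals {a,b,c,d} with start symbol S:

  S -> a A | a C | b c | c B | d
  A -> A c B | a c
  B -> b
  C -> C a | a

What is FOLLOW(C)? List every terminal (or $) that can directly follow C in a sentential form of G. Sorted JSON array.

Compute FIRST by fixpoint:
round 1:
  A via A→a c: +{a}
  B via B→b: +{b}
  C via C→a: +{a}
  S via S→a A: +{a}
  S via S→b c: +{b}
  S via S→c B: +{c}
  S via S→d: +{d}
  S: {a,b,c,d}  A: {a}  B: {b}  C: {a}
round 2: done
  S: {a,b,c,d}  A: {a}  B: {b}  C: {a}

Compute FOLLOW by fixpoint:
seed FOLLOW(S) with $
iter 1:
  A→A c B: FOLLOW(A) ⊇ FIRST(c) = {c}; new: +{c}
  A→A c B: FOLLOW(B) ⊇ FOLLOW(A) ⊇ {c}; new: +{c}
  C→C a: FOLLOW(C) ⊇ FIRST(a) = {a}; new: +{a}
  S→a A: FOLLOW(A) ⊇ FOLLOW(S) ⊇ {$}; new: +{$}
  S→a C: FOLLOW(C) ⊇ FOLLOW(S) ⊇ {$}; new: +{$}
  S→c B: FOLLOW(B) ⊇ FOLLOW(S) ⊇ {$}; new: +{$}
  FOLLOW(S)={$}  FOLLOW(A)={$,c}  FOLLOW(B)={$,c}  FOLLOW(C)={$,a}
iter 2: (no change)
  FOLLOW(S)={$}  FOLLOW(A)={$,c}  FOLLOW(B)={$,c}  FOLLOW(C)={$,a}

FOLLOW(C) = ["$", "a"]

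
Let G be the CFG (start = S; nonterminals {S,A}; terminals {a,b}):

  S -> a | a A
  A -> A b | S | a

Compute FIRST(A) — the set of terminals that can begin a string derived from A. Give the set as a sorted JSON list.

FIRST sets, iterate to fixpoint:
pass 1:
  A via A→a: +{a}
  S via S→a: +{a}
  FIRST(S)={a}  FIRST(A)={a}
pass 2: done
  FIRST(S)={a}  FIRST(A)={a}

FIRST(A) = ["a"]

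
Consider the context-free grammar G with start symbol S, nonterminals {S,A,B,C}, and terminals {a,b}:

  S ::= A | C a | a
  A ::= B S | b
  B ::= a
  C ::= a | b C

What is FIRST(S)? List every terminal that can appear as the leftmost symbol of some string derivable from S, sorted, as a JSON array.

Compute FIRST by fixpoint:
iter 1:
  A via A→b: +{b}
  B via B→a: +{a}
  C via C→a: +{a}
  C via C→b C: +{b}
  S via S→A: +{b}
  S via S→C a: +{a}
  FIRST[S]={a,b}  FIRST[A]={b}  FIRST[B]={a}  FIRST[C]={a,b}
iter 2:
  A via A→B S: +{a}
  FIRST[S]={a,b}  FIRST[A]={a,b}  FIRST[B]={a}  FIRST[C]={a,b}
iter 3: (no change)
  FIRST[S]={a,b}  FIRST[A]={a,b}  FIRST[B]={a}  FIRST[C]={a,b}

FIRST(S) = ["a", "b"]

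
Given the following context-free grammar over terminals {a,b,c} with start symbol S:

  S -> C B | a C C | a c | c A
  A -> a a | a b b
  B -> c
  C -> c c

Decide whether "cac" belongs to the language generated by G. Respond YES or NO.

CNF form of G:
  S -> C B | T0 T2 | T0 X4 | T2 A
  A -> T0 T0 | T0 X3
  B -> c
  C -> T2 T2
  T0 -> a
  T1 -> b
  T2 -> c
  X3 -> T1 T1
  X4 -> C C

CYK fill:
  [0..0]={B,T2}  "c"  orig:{B}
  [1..1]={T0}  "a"  orig:{}
  [2..2]={B,T2}  "c"  orig:{B}
  [0..1]=∅  "ca"
  [1..2]={S}  "ac"
  [0..2]=∅  "cac"

S ∉ T[0,2] ⇒ NO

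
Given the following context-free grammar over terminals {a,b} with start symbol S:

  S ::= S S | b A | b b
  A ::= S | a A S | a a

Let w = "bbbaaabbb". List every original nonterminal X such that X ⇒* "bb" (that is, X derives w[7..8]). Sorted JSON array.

Convert to CNF:
  S -> S S | T1 A | T1 T1
  A -> S S | T0 T0 | T0 X2 | T1 A | T1 T1
  T0 -> a
  T1 -> b
  X2 -> A S

CYK table (by increasing span) (cells [i..j] with 7 ≤ i ≤ j ≤ 8 only):
  T[7,7] 'b' = {T1}  orig:{}
  T[8,8] 'b' = {T1}  orig:{}
  T[7,8] 'bb' = {A,S}

Original NTs in T[7,8] deriving "bb": ["A", "S"]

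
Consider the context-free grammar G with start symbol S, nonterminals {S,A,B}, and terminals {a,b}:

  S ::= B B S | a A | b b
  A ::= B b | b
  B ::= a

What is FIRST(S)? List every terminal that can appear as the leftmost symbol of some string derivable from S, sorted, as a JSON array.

Compute FIRST by fixpoint:
pass 1:
  A via A→b: +{b}
  B via B→a: +{a}
  S via S→B B S: +{a}
  S via S→b b: +{b}
  S: {a,b}  A: {b}  B: {a}
pass 2:
  A via A→B b: +{a}
  S: {a,b}  A: {a,b}  B: {a}
pass 3: — fixpoint
  S: {a,b}  A: {a,b}  B: {a}

FIRST(S) = ["a", "b"]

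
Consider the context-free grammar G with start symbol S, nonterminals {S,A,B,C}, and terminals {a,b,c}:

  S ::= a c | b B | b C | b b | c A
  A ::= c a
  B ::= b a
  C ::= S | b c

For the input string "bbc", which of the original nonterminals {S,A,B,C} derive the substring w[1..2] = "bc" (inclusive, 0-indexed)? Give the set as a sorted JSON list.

Convert to CNF:
  S -> T0 A | T1 T0 | T2 B | T2 C | T2 T2
  A -> T0 T1
  B -> T2 T1
  C -> T0 A | T1 T0 | T2 B | T2 C | T2 T0 | T2 T2
  T0 -> c
  T1 -> a
  T2 -> b

CYK fill — only the sub-triangle for w[1..2]:
  [1..1]={T2}  "b"  orig:{}
  [2..2]={T0}  "c"  orig:{}
  [1..2]={C}  "bc"

Original NTs in T[1,2] deriving "bc": ["C"]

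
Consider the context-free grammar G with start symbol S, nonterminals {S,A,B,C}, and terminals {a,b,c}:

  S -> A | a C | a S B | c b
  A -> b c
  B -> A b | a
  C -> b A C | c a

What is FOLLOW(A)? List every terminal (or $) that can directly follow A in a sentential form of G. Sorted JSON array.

Compute FIRST by fixpoint:
iter 1:
  A via A→b c: +{b}
  B via B→A b: +{b}
  B via B→a: +{a}
  C via C→b A C: +{b}
  C via C→c a: +{c}
  S via S→A: +{b}
  S via S→a C: +{a}
  S via S→c b: +{c}
  S: {a,b,c}  A: {b}  B: {a,b}  C: {b,c}
iter 2: (no change)
  S: {a,b,c}  A: {b}  B: {a,b}  C: {b,c}

FOLLOW sets:
FOLLOW(S) := {$}
round 1:
  B→A b: FOLLOW(A) ⊇ FIRST(b) = {b}; new: +{b}
  C→b A C: FOLLOW(A) ⊇ FIRST(C) = {b,c}; new: +{c}
  S→A: FOLLOW(A) ⊇ FOLLOW(S) ⊇ {$}; new: +{$}
  S→a C: FOLLOW(C) ⊇ FOLLOW(S) ⊇ {$}; new: +{$}
  S→a S B: FOLLOW(S) ⊇ FIRST(B) = {a,b}; new: +{a,b}
  S→a S B: FOLLOW(B) ⊇ FOLLOW(S) ⊇ {$,a,b}; new: +{$,a,b}
  FOLLOW[S]={$,a,b}  FOLLOW[A]={$,b,c}  FOLLOW[B]={$,a,b}  FOLLOW[C]={$}
round 2:
  S→A: FOLLOW(A) ⊇ FOLLOW(S) ⊇ {$,a,b}; new: +{a}
  S→a C: FOLLOW(C) ⊇ FOLLOW(S) ⊇ {$,a,b}; new: +{a,b}
  FOLLOW[S]={$,a,b}  FOLLOW[A]={$,a,b,c}  FOLLOW[B]={$,a,b}  FOLLOW[C]={$,a,b}
round 3: (no change)
  FOLLOW[S]={$,a,b}  FOLLOW[A]={$,a,b,c}  FOLLOW[B]={$,a,b}  FOLLOW[C]={$,a,b}

FOLLOW(A) = ["$", "a", "b", "c"]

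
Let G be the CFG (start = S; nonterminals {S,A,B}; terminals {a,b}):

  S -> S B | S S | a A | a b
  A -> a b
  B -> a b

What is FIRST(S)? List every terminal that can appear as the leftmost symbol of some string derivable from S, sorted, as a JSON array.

FIRST sets, iterate to fixpoint:
round 1:
  A via A→a b: +{a}
  B via B→a b: +{a}
  S via S→a A: +{a}
  S: {a}  A: {a}  B: {a}
round 2: — fixpoint
  S: {a}  A: {a}  B: {a}

FIRST(S) = ["a"]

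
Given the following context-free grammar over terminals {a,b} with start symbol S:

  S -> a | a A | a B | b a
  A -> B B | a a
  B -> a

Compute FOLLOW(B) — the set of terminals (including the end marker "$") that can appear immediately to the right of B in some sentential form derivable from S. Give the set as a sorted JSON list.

Compute FIRST by fixpoint:
iter 1:
  A via A→a a: +{a}
  B via B→a: +{a}
  S via S→a: +{a}
  S via S→b a: +{b}
  FIRST(S)={a,b}  FIRST(A)={a}  FIRST(B)={a}
iter 2: (no change)
  FIRST(S)={a,b}  FIRST(A)={a}  FIRST(B)={a}

FOLLOW sets:
initialize: $ ∈ FOLLOW(S)
pass 1:
  A→B B: FOLLOW(B) ⊇ FIRST(B) = {a}; new: +{a}
  S→a A: FOLLOW(A) ⊇ FOLLOW(S) ⊇ {$}; new: +{$}
  S→a B: FOLLOW(B) ⊇ FOLLOW(S) ⊇ {$}; new: +{$}
  S: {$}  A: {$}  B: {$,a}
pass 2: — fixpoint
  S: {$}  A: {$}  B: {$,a}

FOLLOW(B) = ["$", "a"]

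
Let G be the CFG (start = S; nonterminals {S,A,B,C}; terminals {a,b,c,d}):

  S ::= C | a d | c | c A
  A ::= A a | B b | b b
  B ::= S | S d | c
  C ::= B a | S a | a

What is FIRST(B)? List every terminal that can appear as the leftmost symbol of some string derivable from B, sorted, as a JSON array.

Compute FIRST by fixpoint:
pass 1:
  A via A→b b: +{b}
  B via B→c: +{c}
  C via C→B a: +{c}
  C via C→a: +{a}
  S via S→C: +{a,c}
  FIRST(S)={a,c}  FIRST(A)={b}  FIRST(B)={c}  FIRST(C)={a,c}
pass 2:
  A via A→B b: +{c}
  B via B→S: +{a}
  FIRST(S)={a,c}  FIRST(A)={b,c}  FIRST(B)={a,c}  FIRST(C)={a,c}
pass 3:
  A via A→B b: +{a}
  FIRST(S)={a,c}  FIRST(A)={a,b,c}  FIRST(B)={a,c}  FIRST(C)={a,c}
pass 4: done
  FIRST(S)={a,c}  FIRST(A)={a,b,c}  FIRST(B)={a,c}  FIRST(C)={a,c}

FIRST(B) = ["a", "c"]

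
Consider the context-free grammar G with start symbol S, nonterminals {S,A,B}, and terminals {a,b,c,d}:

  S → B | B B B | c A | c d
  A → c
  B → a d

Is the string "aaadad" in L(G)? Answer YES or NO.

CNF form of G:
  S -> B X3 | T0 T1 | T2 A | T2 T1
  A -> c
  B -> T0 T1
  T0 -> a
  T1 -> d
  T2 -> c
  X3 -> B B

CYK table (by increasing span):
  cell(0,0) a: {T0}  orig:{}
  cell(1,1) a: {T0}  orig:{}
  cell(2,2) a: {T0}  orig:{}
  cell(3,3) d: {T1}  orig:{}
  cell(4,4) a: {T0}  orig:{}
  cell(5,5) d: {T1}  orig:{}
  cell(0,1) aa: ∅
  cell(1,2) aa: ∅
  cell(2,3) ad: {B,S}
  cell(3,4) da: ∅
  cell(4,5) ad: {B,S}
  cell(0,2) aaa: ∅
  cell(1,3) aad: ∅
  cell(2,4) ada: ∅
  cell(3,5) dad: ∅
  cell(0,3) aaad: ∅
  cell(1,4) aada: ∅
  cell(2,5) adad: {X3}  orig:{}
  cell(0,4) aaada: ∅
  cell(1,5) aadad: ∅
  cell(0,5) aaadad: ∅

S ∉ T[0,5] ⇒ NO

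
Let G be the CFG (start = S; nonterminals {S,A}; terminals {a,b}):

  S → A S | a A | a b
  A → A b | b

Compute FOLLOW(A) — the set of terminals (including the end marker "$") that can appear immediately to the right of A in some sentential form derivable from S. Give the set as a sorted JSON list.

FIRST sets, iterate to fixpoint:
round 1:
  A via A→b: +{b}
  S via S→A S: +{b}
  S via S→a A: +{a}
  S: {a,b}  A: {b}
round 2: — fixpoint
  S: {a,b}  A: {b}

FOLLOW sets:
initialize: $ ∈ FOLLOW(S)
pass 1:
  A→A b: FOLLOW(A) ⊇ FIRST(b) = {b}; new: +{b}
  S→A S: FOLLOW(A) ⊇ FIRST(S) = {a,b}; new: +{a}
  S→a A: FOLLOW(A) ⊇ FOLLOW(S) ⊇ {$}; new: +{$}
  S: {$}  A: {$,a,b}
pass 2: done
  S: {$}  A: {$,a,b}

FOLLOW(A) = ["$", "a", "b"]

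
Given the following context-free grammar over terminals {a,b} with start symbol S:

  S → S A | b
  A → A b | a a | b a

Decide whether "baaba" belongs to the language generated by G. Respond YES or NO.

Convert to CNF:
  S -> S A | b
  A -> A T0 | T0 T1 | T1 T1
  T0 -> b
  T1 -> a

Fill CYK table bottom-up:
  cell(0,0) b: {S,T0}  orig:{S}
  cell(1,1) a: {T1}  orig:{}
  cell(2,2) a: {T1}  orig:{}
  cell(3,3) b: {S,T0}  orig:{S}
  cell(4,4) a: {T1}  orig:{}
  cell(0,1) ba: {A}
  cell(1,2) aa: {A}
  cell(2,3) ab: ∅
  cell(3,4) ba: {A}
  cell(0,2) baa: {S}
  cell(1,3) aab: {A}
  cell(2,4) aba: ∅
  cell(0,3) baab: {S}
  cell(1,4) aaba: ∅
  cell(0,4) baaba: {S}

S ∈ T[0,4] ⇒ YES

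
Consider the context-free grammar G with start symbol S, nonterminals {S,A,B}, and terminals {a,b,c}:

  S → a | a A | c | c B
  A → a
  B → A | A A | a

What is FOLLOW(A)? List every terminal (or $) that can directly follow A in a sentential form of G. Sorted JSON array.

FIRST iteration:
pass 1:
  A via A→a: +{a}
  B via B→A: +{a}
  S via S→a: +{a}
  S via S→c: +{c}
  FIRST[S]={a,c}  FIRST[A]={a}  FIRST[B]={a}
pass 2: done
  FIRST[S]={a,c}  FIRST[A]={a}  FIRST[B]={a}

FOLLOW iteration:
initialize: $ ∈ FOLLOW(S)
[1]
  B→A A: FOLLOW(A) ⊇ FIRST(A) = {a}; new: +{a}
  S→a A: FOLLOW(A) ⊇ FOLLOW(S) ⊇ {$}; new: +{$}
  S→c B: FOLLOW(B) ⊇ FOLLOW(S) ⊇ {$}; new: +{$}
  FOLLOW[S]={$}  FOLLOW[A]={$,a}  FOLLOW[B]={$}
[2] — fixpoint
  FOLLOW[S]={$}  FOLLOW[A]={$,a}  FOLLOW[B]={$}

FOLLOW(A) = ["$", "a"]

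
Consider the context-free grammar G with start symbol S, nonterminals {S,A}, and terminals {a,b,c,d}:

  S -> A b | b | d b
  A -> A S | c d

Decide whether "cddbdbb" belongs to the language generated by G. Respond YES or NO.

Convert to CNF:
  S -> A T2 | T1 T2 | b
  A -> A S | T0 T1
  T0 -> c
  T1 -> d
  T2 -> b

CYK table (by increasing span):
  [0..0]={T0}  "c"  orig:{}
  [1..1]={T1}  "d"  orig:{}
  [2..2]={T1}  "d"  orig:{}
  [3..3]={S,T2}  "b"  orig:{S}
  [4..4]={T1}  "d"  orig:{}
  [5..5]={S,T2}  "b"  orig:{S}
  [6..6]={S,T2}  "b"  orig:{S}
  [0..1]={A}  "cd"
  [1..2]=∅  "dd"
  [2..3]={S}  "db"
  [3..4]=∅  "bd"
  [4..5]={S}  "db"
  [5..6]=∅  "bb"
  [0..2]=∅  "cdd"
  [1..3]=∅  "ddb"
  [2..4]=∅  "dbd"
  [3..5]=∅  "bdb"
  [4..6]=∅  "dbb"
  [0..3]={A}  "cddb"
  [1..4]=∅  "ddbd"
  [2..5]=∅  "dbdb"
  [3..6]=∅  "bdbb"
  [0..4]=∅  "cddbd"
  [1..5]=∅  "ddbdb"
  [2..6]=∅  "dbdbb"
  [0..5]={A}  "cddbdb"
  [1..6]=∅  "ddbdbb"
  [0..6]={A,S}  "cddbdbb"

S ∈ T[0,6] ⇒ YES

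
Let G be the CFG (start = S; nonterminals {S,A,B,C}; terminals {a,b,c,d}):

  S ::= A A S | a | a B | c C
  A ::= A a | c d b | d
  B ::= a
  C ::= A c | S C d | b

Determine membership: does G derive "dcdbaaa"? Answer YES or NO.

CNF form of G:
  S -> A X6 | T0 B | T1 C | a
  A -> A T0 | T1 X4 | d
  B -> a
  C -> A T1 | S X5 | b
  T0 -> a
  T1 -> c
  T2 -> d
  T3 -> b
  X4 -> T2 T3
  X5 -> C T2
  X6 -> A S

CYK fill:
  cell(0,0) d: {A,T2}  orig:{A}
  cell(1,1) c: {T1}  orig:{}
  cell(2,2) d: {A,T2}  orig:{A}
  cell(3,3) b: {C,T3}  orig:{C}
  cell(4,4) a: {B,S,T0}  orig:{B,S}
  cell(5,5) a: {B,S,T0}  orig:{B,S}
  cell(6,6) a: {B,S,T0}  orig:{B,S}
  cell(0,1) dc: {C}
  cell(1,2) cd: ∅
  cell(2,3) db: {X4}  orig:{}
  cell(3,4) ba: ∅
  cell(4,5) aa: {S}
  cell(5,6) aa: {S}
  cell(0,2) dcd: {X5}  orig:{}
  cell(1,3) cdb: {A}
  cell(2,4) dba: ∅
  cell(3,5) baa: ∅
  cell(4,6) aaa: ∅
  cell(0,3) dcdb: ∅
  cell(1,4) cdba: {A,X6}  orig:{A}
  cell(2,5) dbaa: ∅
  cell(3,6) baaa: ∅
  cell(0,4) dcdba: {S}
  cell(1,5) cdbaa: {A,X6}  orig:{A}
  cell(2,6) dbaaa: ∅
  cell(0,5) dcdbaa: {S}
  cell(1,6) cdbaaa: {A,X6}  orig:{A}
  cell(0,6) dcdbaaa: {S}

S ∈ T[0,6] ⇒ YES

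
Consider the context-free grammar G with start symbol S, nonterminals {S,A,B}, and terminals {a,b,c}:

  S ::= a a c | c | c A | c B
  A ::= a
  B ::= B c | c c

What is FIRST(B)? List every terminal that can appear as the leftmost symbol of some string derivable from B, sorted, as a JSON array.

FIRST sets, iterate to fixpoint:
iter 1:
  A via A→a: +{a}
  B via B→c c: +{c}
  S via S→a a c: +{a}
  S via S→c: +{c}
  S: {a,c}  A: {a}  B: {c}
iter 2: (stable)
  S: {a,c}  A: {a}  B: {c}

FIRST(B) = ["c"]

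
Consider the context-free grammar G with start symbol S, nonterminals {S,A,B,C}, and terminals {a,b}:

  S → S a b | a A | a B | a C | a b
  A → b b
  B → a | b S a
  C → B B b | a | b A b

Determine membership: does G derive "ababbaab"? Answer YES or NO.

Convert to CNF:
  S -> S X5 | T1 A | T1 B | T1 C | T1 T0
  A -> T0 T0
  B -> T0 X2 | a
  C -> B X3 | T0 X4 | a
  T0 -> b
  T1 -> a
  X2 -> S T1
  X3 -> B T0
  X4 -> A T0
  X5 -> T1 T0

CYK fill:
  T[0,0] 'a' = {B,C,T1}  orig:{B,C}
  T[1,1] 'b' = {T0}  orig:{}
  T[2,2] 'a' = {B,C,T1}  orig:{B,C}
  T[3,3] 'b' = {T0}  orig:{}
  T[4,4] 'b' = {T0}  orig:{}
  T[5,5] 'a' = {B,C,T1}  orig:{B,C}
  T[6,6] 'a' = {B,C,T1}  orig:{B,C}
  T[7,7] 'b' = {T0}  orig:{}
  T[0,1] 'ab' = {S,X3,X5}  orig:{S}
  T[1,2] 'ba' = ∅
  T[2,3] 'ab' = {S,X3,X5}  orig:{S}
  T[3,4] 'bb' = {A}
  T[4,5] 'ba' = ∅
  T[5,6] 'aa' = {S}
  T[6,7] 'ab' = {S,X3,X5}  orig:{S}
  T[0,2] 'aba' = {X2}  orig:{}
  T[1,3] 'bab' = ∅
  T[2,4] 'abb' = {S}
  T[3,5] 'bba' = ∅
  T[4,6] 'baa' = ∅
  T[5,7] 'aab' = {C}
  T[0,3] 'abab' = {S}
  T[1,4] 'babb' = ∅
  T[2,5] 'abba' = {X2}  orig:{}
  T[3,6] 'bbaa' = ∅
  T[4,7] 'baab' = ∅
  T[0,4] 'ababb' = ∅
  T[1,5] 'babba' = {B}
  T[2,6] 'abbaa' = ∅
  T[3,7] 'bbaab' = ∅
  T[0,5] 'ababba' = {S}
  T[1,6] 'babbaa' = ∅
  T[2,7] 'abbaab' = ∅
  T[0,6] 'ababbaa' = {X2}  orig:{}
  T[1,7] 'babbaab' = {C}
  T[0,7] 'ababbaab' = {S}

S ∈ T[0,7] ⇒ YES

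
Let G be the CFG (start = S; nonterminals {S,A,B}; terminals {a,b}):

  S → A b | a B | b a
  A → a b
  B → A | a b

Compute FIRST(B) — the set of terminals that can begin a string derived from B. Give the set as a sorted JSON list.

Compute FIRST by fixpoint:
[1]
  A via A→a b: +{a}
  B via B→A: +{a}
  S via S→A b: +{a}
  S via S→b a: +{b}
  FIRST[S]={a,b}  FIRST[A]={a}  FIRST[B]={a}
[2] — fixpoint
  FIRST[S]={a,b}  FIRST[A]={a}  FIRST[B]={a}

FIRST(B) = ["a"]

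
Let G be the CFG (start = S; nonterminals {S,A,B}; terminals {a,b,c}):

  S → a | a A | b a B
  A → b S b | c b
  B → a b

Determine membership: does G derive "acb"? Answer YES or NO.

CNF form of G:
  S -> T0 X4 | T2 A | a
  A -> T0 X3 | T1 T0
  B -> T2 T0
  T0 -> b
  T1 -> c
  T2 -> a
  X3 -> S T0
  X4 -> T2 B

CYK table (by increasing span):
  cell(0,0) a: {S,T2}  orig:{S}
  cell(1,1) c: {T1}  orig:{}
  cell(2,2) b: {T0}  orig:{}
  cell(0,1) ac: ∅
  cell(1,2) cb: {A}
  cell(0,2) acb: {S}

S ∈ T[0,2] ⇒ YES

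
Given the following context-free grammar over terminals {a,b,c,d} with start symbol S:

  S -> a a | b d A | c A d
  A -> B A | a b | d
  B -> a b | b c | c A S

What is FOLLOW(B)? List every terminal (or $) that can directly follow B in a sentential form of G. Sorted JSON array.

Compute FIRST by fixpoint:
round 1:
  A via A→a b: +{a}
  A via A→d: +{d}
  B via B→a b: +{a}
  B via B→b c: +{b}
  B via B→c A S: +{c}
  S via S→a a: +{a}
  S via S→b d A: +{b}
  S via S→c A d: +{c}
  FIRST[S]={a,b,c}  FIRST[A]={a,d}  FIRST[B]={a,b,c}
round 2:
  A via A→B A: +{b,c}
  FIRST[S]={a,b,c}  FIRST[A]={a,b,c,d}  FIRST[B]={a,b,c}
round 3: (no change)
  FIRST[S]={a,b,c}  FIRST[A]={a,b,c,d}  FIRST[B]={a,b,c}

Compute FOLLOW by fixpoint:
FOLLOW(S) := {$}
pass 1:
  A→B A: FOLLOW(B) ⊇ FIRST(A) = {a,b,c,d}; new: +{a,b,c,d}
  B→c A S: FOLLOW(A) ⊇ FIRST(S) = {a,b,c}; new: +{a,b,c}
  B→c A S: FOLLOW(S) ⊇ FOLLOW(B) ⊇ {a,b,c,d}; new: +{a,b,c,d}
  S→b d A: FOLLOW(A) ⊇ FOLLOW(S) ⊇ {$,a,b,c,d}; new: +{$,d}
  S: {$,a,b,c,d}  A: {$,a,b,c,d}  B: {a,b,c,d}
pass 2: (stable)
  S: {$,a,b,c,d}  A: {$,a,b,c,d}  B: {a,b,c,d}

FOLLOW(B) = ["a", "b", "c", "d"]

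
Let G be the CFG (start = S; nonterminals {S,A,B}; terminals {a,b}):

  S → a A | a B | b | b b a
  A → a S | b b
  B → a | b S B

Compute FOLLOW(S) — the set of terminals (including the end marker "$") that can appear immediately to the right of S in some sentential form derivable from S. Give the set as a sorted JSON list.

Compute FIRST by fixpoint:
round 1:
  A via A→a S: +{a}
  A via A→b b: +{b}
  B via B→a: +{a}
  B via B→b S B: +{b}
  S via S→a A: +{a}
  S via S→b: +{b}
  S: {a,b}  A: {a,b}  B: {a,b}
round 2: (no change)
  S: {a,b}  A: {a,b}  B: {a,b}

Compute FOLLOW by fixpoint:
initialize: $ ∈ FOLLOW(S)
iter 1:
  B→b S B: FOLLOW(S) ⊇ FIRST(B) = {a,b}; new: +{a,b}
  S→a A: FOLLOW(A) ⊇ FOLLOW(S) ⊇ {$,a,b}; new: +{$,a,b}
  S→a B: FOLLOW(B) ⊇ FOLLOW(S) ⊇ {$,a,b}; new: +{$,a,b}
  FOLLOW[S]={$,a,b}  FOLLOW[A]={$,a,b}  FOLLOW[B]={$,a,b}
iter 2: done
  FOLLOW[S]={$,a,b}  FOLLOW[A]={$,a,b}  FOLLOW[B]={$,a,b}

FOLLOW(S) = ["$", "a", "b"]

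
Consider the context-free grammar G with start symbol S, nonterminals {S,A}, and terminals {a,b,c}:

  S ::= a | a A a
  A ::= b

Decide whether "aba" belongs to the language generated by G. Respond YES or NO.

CNF form of G:
  S -> T0 X1 | a
  A -> b
  T0 -> a
  X1 -> A T0

CYK table (by increasing span):
  T[0,0] 'a' = {S,T0}  orig:{S}
  T[1,1] 'b' = {A}
  T[2,2] 'a' = {S,T0}  orig:{S}
  T[0,1] 'ab' = ∅
  T[1,2] 'ba' = {X1}  orig:{}
  T[0,2] 'aba' = {S}

S ∈ T[0,2] ⇒ YES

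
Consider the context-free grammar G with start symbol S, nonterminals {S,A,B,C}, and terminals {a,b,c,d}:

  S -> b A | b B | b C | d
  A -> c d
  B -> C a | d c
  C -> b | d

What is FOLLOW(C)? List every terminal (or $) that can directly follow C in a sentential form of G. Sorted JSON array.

FIRST sets, iterate to fixpoint:
[1]
  A via A→c d: +{c}
  B via B→d c: +{d}
  C via C→b: +{b}
  C via C→d: +{d}
  S via S→b A: +{b}
  S via S→d: +{d}
  S: {b,d}  A: {c}  B: {d}  C: {b,d}
[2]
  B via B→C a: +{b}
  S: {b,d}  A: {c}  B: {b,d}  C: {b,d}
[3] done
  S: {b,d}  A: {c}  B: {b,d}  C: {b,d}

Compute FOLLOW by fixpoint:
FOLLOW(S) := {$}
pass 1:
  B→C a: FOLLOW(C) ⊇ FIRST(a) = {a}; new: +{a}
  S→b A: FOLLOW(A) ⊇ FOLLOW(S) ⊇ {$}; new: +{$}
  S→b B: FOLLOW(B) ⊇ FOLLOW(S) ⊇ {$}; new: +{$}
  S→b C: FOLLOW(C) ⊇ FOLLOW(S) ⊇ {$}; new: +{$}
  S: {$}  A: {$}  B: {$}  C: {$,a}
pass 2: (stable)
  S: {$}  A: {$}  B: {$}  C: {$,a}

FOLLOW(C) = ["$", "a"]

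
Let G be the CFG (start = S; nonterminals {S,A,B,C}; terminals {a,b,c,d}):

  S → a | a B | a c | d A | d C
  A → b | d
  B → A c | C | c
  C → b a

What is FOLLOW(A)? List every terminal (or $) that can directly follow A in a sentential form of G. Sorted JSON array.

FIRST iteration:
pass 1:
  A via A→b: +{b}
  A via A→d: +{d}
  B via B→A c: +{b,d}
  B via B→c: +{c}
  C via C→b a: +{b}
  S via S→a: +{a}
  S via S→d A: +{d}
  S: {a,d}  A: {b,d}  B: {b,c,d}  C: {b}
pass 2: (no change)
  S: {a,d}  A: {b,d}  B: {b,c,d}  C: {b}

Compute FOLLOW by fixpoint:
FOLLOW(S) := {$}
pass 1:
  B→A c: FOLLOW(A) ⊇ FIRST(c) = {c}; new: +{c}
  S→a B: FOLLOW(B) ⊇ FOLLOW(S) ⊇ {$}; new: +{$}
  S→d A: FOLLOW(A) ⊇ FOLLOW(S) ⊇ {$}; new: +{$}
  S→d C: FOLLOW(C) ⊇ FOLLOW(S) ⊇ {$}; new: +{$}
  FOLLOW(S)={$}  FOLLOW(A)={$,c}  FOLLOW(B)={$}  FOLLOW(C)={$}
pass 2: (no change)
  FOLLOW(S)={$}  FOLLOW(A)={$,c}  FOLLOW(B)={$}  FOLLOW(C)={$}

FOLLOW(A) = ["$", "c"]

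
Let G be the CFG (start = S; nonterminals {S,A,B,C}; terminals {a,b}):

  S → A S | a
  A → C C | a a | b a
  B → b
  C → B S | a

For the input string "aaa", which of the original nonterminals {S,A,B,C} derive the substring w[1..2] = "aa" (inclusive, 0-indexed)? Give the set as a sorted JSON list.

Convert to CNF:
  S -> A S | a
  A -> C C | T0 T0 | T1 T0
  B -> b
  C -> B S | a
  T0 -> a
  T1 -> b

CYK table (by increasing span), restricted to cells inside w[1..2]:
  [1..1]={C,S,T0}  "a"  orig:{C,S}
  [2..2]={C,S,T0}  "a"  orig:{C,S}
  [1..2]={A}  "aa"

Original NTs in T[1,2] deriving "aa": ["A"]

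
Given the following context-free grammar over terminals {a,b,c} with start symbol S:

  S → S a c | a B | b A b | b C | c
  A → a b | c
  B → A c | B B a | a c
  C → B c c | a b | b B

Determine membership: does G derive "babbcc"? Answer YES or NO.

Convert to CNF:
  S -> S X5 | T0 B | T1 C | T1 X6 | c
  A -> T0 T1 | c
  B -> A T2 | B X3 | T0 T2
  C -> B X4 | T0 T1 | T1 B
  T0 -> a
  T1 -> b
  T2 -> c
  X3 -> B T0
  X4 -> T2 T2
  X5 -> T0 T2
  X6 -> A T1

CYK table (by increasing span):
  [0..0]={T1}  "b"  orig:{}
  [1..1]={T0}  "a"  orig:{}
  [2..2]={T1}  "b"  orig:{}
  [3..3]={T1}  "b"  orig:{}
  [4..4]={A,S,T2}  "c"  orig:{A,S}
  [5..5]={A,S,T2}  "c"  orig:{A,S}
  [0..1]=∅  "ba"
  [1..2]={A,C}  "ab"
  [2..3]=∅  "bb"
  [3..4]=∅  "bc"
  [4..5]={B,X4}  "cc"  orig:{B}
  [0..2]={S}  "bab"
  [1..3]={X6}  "abb"  orig:{}
  [2..4]=∅  "bbc"
  [3..5]={C}  "bcc"
  [0..3]={S}  "babb"
  [1..4]=∅  "abbc"
  [2..5]={S}  "bbcc"
  [0..4]=∅  "babbc"
  [1..5]=∅  "abbcc"
  [0..5]=∅  "babbcc"

S ∉ T[0,5] ⇒ NO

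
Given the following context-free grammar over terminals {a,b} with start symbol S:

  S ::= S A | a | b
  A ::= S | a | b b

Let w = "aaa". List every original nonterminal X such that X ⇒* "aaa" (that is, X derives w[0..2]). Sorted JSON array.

Convert to CNF:
  S -> S A | a | b
  A -> S A | T0 T0 | a | b
  T0 -> b

CYK fill (cells [i..j] with 0 ≤ i ≤ j ≤ 2 only):
  cell(0,0) a: {A,S}
  cell(1,1) a: {A,S}
  cell(2,2) a: {A,S}
  cell(0,1) aa: {A,S}
  cell(1,2) aa: {A,S}
  cell(0,2) aaa: {A,S}

Original NTs in T[0,2] deriving "aaa": ["A", "S"]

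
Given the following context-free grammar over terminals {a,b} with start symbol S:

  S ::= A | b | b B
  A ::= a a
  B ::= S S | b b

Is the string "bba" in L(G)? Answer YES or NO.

CNF form of G:
  S -> T0 T0 | T1 B | b
  A -> T0 T0
  B -> S S | T1 T1
  T0 -> a
  T1 -> b

CYK fill:
  cell(0,0) b: {S,T1}  orig:{S}
  cell(1,1) b: {S,T1}  orig:{S}
  cell(2,2) a: {T0}  orig:{}
  cell(0,1) bb: {B}
  cell(1,2) ba: ∅
  cell(0,2) bba: ∅

S ∉ T[0,2] ⇒ NO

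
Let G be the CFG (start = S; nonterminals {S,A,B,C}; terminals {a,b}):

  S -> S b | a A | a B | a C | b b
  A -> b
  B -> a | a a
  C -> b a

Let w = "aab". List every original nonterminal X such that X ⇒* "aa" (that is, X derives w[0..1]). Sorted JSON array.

Convert to CNF:
  S -> S T1 | T0 A | T0 B | T0 C | T1 T1
  A -> b
  B -> T0 T0 | a
  C -> T1 T0
  T0 -> a
  T1 -> b

Fill CYK table bottom-up, restricted to cells inside w[0..1]:
  cell(0,0) a: {B,T0}  orig:{B}
  cell(1,1) a: {B,T0}  orig:{B}
  cell(0,1) aa: {B,S}

Original NTs in T[0,1] deriving "aa": ["B", "S"]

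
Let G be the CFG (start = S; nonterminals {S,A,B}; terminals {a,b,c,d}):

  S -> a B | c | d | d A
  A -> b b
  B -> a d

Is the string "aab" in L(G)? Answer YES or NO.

Convert to CNF:
  S -> T1 B | T2 A | c | d
  A -> T0 T0
  B -> T1 T2
  T0 -> b
  T1 -> a
  T2 -> d

CYK table (by increasing span):
  T[0,0] 'a' = {T1}  orig:{}
  T[1,1] 'a' = {T1}  orig:{}
  T[2,2] 'b' = {T0}  orig:{}
  T[0,1] 'aa' = ∅
  T[1,2] 'ab' = ∅
  T[0,2] 'aab' = ∅

S ∉ T[0,2] ⇒ NO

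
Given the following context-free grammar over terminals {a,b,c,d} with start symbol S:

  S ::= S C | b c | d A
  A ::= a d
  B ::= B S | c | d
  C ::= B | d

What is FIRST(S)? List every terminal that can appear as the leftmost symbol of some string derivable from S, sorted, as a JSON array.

FIRST iteration:
pass 1:
  A via A→a d: +{a}
  B via B→c: +{c}
  B via B→d: +{d}
  C via C→B: +{c,d}
  S via S→b c: +{b}
  S via S→d A: +{d}
  S: {b,d}  A: {a}  B: {c,d}  C: {c,d}
pass 2: (stable)
  S: {b,d}  A: {a}  B: {c,d}  C: {c,d}

FIRST(S) = ["b", "d"]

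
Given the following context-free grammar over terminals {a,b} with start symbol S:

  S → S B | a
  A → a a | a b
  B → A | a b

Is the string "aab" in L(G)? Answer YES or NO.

Convert to CNF:
  S -> S B | a
  A -> T0 T0 | T0 T1
  B -> T0 T0 | T0 T1
  T0 -> a
  T1 -> b

CYK table (by increasing span):
  cell(0,0) a: {S,T0}  orig:{S}
  cell(1,1) a: {S,T0}  orig:{S}
  cell(2,2) b: {T1}  orig:{}
  cell(0,1) aa: {A,B}
  cell(1,2) ab: {A,B}
  cell(0,2) aab: {S}

S ∈ T[0,2] ⇒ YES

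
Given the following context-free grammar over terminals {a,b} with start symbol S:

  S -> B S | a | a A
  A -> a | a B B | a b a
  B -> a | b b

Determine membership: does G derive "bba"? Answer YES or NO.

CNF form of G:
  S -> B S | T0 A | a
  A -> T0 X2 | T0 X3 | a
  B -> T1 T1 | a
  T0 -> a
  T1 -> b
  X2 -> B B
  X3 -> T1 T0

CYK fill:
  [0..0]={T1}  "b"  orig:{}
  [1..1]={T1}  "b"  orig:{}
  [2..2]={A,B,S,T0}  "a"  orig:{A,B,S}
  [0..1]={B}  "bb"
  [1..2]={X3}  "ba"  orig:{}
  [0..2]={S,X2}  "bba"  orig:{S}

S ∈ T[0,2] ⇒ YES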